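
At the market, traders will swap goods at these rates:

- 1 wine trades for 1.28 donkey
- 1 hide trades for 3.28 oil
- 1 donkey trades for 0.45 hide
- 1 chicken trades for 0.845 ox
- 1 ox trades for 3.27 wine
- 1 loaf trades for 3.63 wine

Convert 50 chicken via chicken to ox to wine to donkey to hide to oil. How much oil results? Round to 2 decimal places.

261.02

50 chicken × 0.845 = 42.25 ox
42.25 ox × 3.27 = 138.1575 wine
138.1575 wine × 1.28 = 176.8416 donkey
176.8416 donkey × 0.45 = 79.57872 hide
79.57872 hide × 3.28 = 261.0182016 oil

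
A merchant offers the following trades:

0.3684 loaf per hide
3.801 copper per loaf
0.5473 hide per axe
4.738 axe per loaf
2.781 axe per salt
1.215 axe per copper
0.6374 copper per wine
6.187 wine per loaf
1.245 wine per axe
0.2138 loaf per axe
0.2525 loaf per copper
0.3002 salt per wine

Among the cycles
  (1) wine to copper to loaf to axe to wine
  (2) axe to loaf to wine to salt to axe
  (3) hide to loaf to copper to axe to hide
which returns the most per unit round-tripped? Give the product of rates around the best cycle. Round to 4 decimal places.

1.1043

(1) 0.6374 × 0.2525 × 4.738 × 1.245 = 0.94938
(2) 0.2138 × 6.187 × 0.3002 × 2.781 = 1.10433
(3) 0.3684 × 3.801 × 1.215 × 0.5473 = 0.93115
Highest is cycle (2) at 1.1043 (>1, arbitrage).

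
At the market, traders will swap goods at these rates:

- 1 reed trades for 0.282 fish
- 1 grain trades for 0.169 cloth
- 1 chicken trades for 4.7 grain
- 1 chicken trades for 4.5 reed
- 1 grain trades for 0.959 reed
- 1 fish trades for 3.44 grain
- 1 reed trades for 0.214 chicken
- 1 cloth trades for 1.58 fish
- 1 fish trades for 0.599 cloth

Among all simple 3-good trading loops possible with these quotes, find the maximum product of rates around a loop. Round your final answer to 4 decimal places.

0.9646

chicken→grain→reed→chicken: 4.7 × 0.959 × 0.214 = 0.96456
reed→fish→grain→reed: 0.282 × 3.44 × 0.959 = 0.93031
grain→cloth→fish→grain: 0.169 × 1.58 × 3.44 = 0.91855
Maximum is chicken→grain→reed→chicken at 0.9646; no arbitrage — every cycle loses value.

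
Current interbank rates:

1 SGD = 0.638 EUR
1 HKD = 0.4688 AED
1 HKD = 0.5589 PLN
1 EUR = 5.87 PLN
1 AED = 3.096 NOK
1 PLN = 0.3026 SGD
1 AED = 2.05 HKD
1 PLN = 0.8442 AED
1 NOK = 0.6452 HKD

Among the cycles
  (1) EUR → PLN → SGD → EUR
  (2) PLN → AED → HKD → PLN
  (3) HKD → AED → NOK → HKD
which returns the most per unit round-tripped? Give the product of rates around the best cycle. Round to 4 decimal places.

1.1333

(1) 5.87 × 0.3026 × 0.638 = 1.13326
(2) 0.8442 × 2.05 × 0.5589 = 0.96724
(3) 0.4688 × 3.096 × 0.6452 = 0.93645
Highest is cycle (1) at 1.1333 (>1, arbitrage).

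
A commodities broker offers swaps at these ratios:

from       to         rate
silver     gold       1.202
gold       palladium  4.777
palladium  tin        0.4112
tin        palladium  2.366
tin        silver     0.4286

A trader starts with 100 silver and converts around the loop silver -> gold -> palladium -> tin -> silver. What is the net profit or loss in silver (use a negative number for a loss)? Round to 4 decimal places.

100 silver × 1.202 = 120.2 gold
120.2 gold × 4.777 = 574.1954 palladium
574.1954 palladium × 0.4112 = 236.10914848 tin
236.10914848 tin × 0.4286 = 101.196381038528 silver
Net change: 101.196381038528 − 100 = 1.196381038528 silver

1.1964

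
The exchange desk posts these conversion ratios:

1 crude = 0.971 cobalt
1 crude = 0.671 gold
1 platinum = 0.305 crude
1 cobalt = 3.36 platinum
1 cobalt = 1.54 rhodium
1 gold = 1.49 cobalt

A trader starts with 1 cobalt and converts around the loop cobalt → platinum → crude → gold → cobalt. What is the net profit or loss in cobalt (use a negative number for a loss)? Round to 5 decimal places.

0.02458

1 cobalt × 3.36 = 3.36 platinum
3.36 platinum × 0.305 = 1.0248 crude
1.0248 crude × 0.671 = 0.6876408 gold
0.6876408 gold × 1.49 = 1.024584792 cobalt
Net change: 1.024584792 − 1 = 0.024584792 cobalt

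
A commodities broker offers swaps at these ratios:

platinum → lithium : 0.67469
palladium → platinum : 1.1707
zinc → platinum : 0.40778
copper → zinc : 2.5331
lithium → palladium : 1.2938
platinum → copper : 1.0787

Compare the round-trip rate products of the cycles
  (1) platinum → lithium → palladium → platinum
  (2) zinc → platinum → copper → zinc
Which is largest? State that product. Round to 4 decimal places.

1.1142

(1) 0.67469 × 1.2938 × 1.1707 = 1.02192
(2) 0.40778 × 1.0787 × 2.5331 = 1.11424
Highest is cycle (2) at 1.1142 (>1, arbitrage).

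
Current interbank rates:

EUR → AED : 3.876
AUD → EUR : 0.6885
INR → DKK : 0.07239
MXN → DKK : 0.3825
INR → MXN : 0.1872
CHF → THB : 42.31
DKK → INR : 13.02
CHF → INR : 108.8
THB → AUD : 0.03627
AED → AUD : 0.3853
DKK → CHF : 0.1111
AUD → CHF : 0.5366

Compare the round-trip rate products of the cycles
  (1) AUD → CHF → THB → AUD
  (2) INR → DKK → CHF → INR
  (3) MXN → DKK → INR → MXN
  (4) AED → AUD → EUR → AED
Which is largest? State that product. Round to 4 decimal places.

(1) 0.5366 × 42.31 × 0.03627 = 0.82346
(2) 0.07239 × 0.1111 × 108.8 = 0.87503
(3) 0.3825 × 13.02 × 0.1872 = 0.93228
(4) 0.3853 × 0.6885 × 3.876 = 1.02822
Highest is cycle (4) at 1.0282 (>1, arbitrage).

1.0282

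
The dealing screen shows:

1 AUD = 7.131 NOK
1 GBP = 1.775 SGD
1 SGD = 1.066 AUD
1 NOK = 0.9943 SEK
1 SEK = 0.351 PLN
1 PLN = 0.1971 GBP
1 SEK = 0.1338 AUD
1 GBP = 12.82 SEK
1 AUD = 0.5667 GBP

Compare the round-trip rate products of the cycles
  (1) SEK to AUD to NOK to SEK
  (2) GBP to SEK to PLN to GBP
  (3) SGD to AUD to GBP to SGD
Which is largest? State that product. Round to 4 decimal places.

1.0723

(1) 0.1338 × 7.131 × 0.9943 = 0.94869
(2) 12.82 × 0.351 × 0.1971 = 0.88691
(3) 1.066 × 0.5667 × 1.775 = 1.07228
Highest is cycle (3) at 1.0723 (>1, arbitrage).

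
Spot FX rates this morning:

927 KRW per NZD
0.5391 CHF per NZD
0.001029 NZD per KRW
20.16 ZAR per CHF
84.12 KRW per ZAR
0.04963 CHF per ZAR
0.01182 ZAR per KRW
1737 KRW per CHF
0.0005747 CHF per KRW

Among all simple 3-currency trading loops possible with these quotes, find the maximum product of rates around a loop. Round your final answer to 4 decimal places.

KRW→ZAR→CHF→KRW: 0.01182 × 0.04963 × 1737 = 1.01897
KRW→CHF→ZAR→KRW: 0.0005747 × 20.16 × 84.12 = 0.97461
KRW→NZD→CHF→KRW: 0.001029 × 0.5391 × 1737 = 0.96357
Maximum is KRW→ZAR→CHF→KRW at 1.0190; arbitrage exists.

1.0190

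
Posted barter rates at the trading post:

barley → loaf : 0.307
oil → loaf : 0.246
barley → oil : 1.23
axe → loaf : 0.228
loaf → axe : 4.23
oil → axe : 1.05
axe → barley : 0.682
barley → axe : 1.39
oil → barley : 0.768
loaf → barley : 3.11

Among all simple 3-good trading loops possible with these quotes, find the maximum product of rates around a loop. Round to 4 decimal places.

0.9856

axe→loaf→barley→axe: 0.228 × 3.11 × 1.39 = 0.98562
oil→loaf→barley→oil: 0.246 × 3.11 × 1.23 = 0.94102
axe→barley→loaf→axe: 0.682 × 0.307 × 4.23 = 0.88565
axe→barley→oil→axe: 0.682 × 1.23 × 1.05 = 0.88080
Maximum is axe→loaf→barley→axe at 0.9856; no arbitrage — every cycle loses value.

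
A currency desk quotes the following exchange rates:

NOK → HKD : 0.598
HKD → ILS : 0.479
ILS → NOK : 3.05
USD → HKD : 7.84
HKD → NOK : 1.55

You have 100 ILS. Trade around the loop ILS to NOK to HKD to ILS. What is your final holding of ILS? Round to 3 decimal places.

100 ILS × 3.05 = 305 NOK
305 NOK × 0.598 = 182.39 HKD
182.39 HKD × 0.479 = 87.36481 ILS

87.365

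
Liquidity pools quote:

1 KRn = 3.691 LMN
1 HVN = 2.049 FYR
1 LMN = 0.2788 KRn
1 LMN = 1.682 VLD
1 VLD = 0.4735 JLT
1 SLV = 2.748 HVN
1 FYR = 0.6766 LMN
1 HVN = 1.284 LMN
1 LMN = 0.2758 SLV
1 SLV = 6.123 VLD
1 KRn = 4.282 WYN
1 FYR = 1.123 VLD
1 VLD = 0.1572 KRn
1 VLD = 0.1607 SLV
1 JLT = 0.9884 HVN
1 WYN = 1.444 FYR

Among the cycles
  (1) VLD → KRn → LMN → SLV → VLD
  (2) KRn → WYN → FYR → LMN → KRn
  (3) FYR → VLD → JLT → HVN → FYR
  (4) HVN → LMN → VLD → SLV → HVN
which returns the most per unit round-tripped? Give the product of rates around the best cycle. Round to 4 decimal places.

1.1664

(1) 0.1572 × 3.691 × 0.2758 × 6.123 = 0.97984
(2) 4.282 × 1.444 × 0.6766 × 0.2788 = 1.16638
(3) 1.123 × 0.4735 × 0.9884 × 2.049 = 1.07690
(4) 1.284 × 1.682 × 0.1607 × 2.748 = 0.95373
Highest is cycle (2) at 1.1664 (>1, arbitrage).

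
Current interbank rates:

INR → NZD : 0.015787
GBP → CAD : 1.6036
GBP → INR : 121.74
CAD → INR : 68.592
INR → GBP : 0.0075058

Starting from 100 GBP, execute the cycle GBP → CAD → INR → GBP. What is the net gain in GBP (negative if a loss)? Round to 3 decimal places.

100 GBP × 1.6036 = 160.36 CAD
160.36 CAD × 68.592 = 10999.41312 INR
10999.41312 INR × 0.0075058 = 82.559394996096 GBP
Net change: 82.559394996096 − 100 = -17.440605003904 GBP

-17.441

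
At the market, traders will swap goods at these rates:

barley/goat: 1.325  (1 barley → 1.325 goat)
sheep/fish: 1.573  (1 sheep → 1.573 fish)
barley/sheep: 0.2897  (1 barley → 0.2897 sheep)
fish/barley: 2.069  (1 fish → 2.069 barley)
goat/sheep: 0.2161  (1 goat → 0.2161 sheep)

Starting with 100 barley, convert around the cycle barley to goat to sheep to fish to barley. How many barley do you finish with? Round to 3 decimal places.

100 barley × 1.325 = 132.5 goat
132.5 goat × 0.2161 = 28.63325 sheep
28.63325 sheep × 1.573 = 45.04010225 fish
45.04010225 fish × 2.069 = 93.18797155525 barley

93.188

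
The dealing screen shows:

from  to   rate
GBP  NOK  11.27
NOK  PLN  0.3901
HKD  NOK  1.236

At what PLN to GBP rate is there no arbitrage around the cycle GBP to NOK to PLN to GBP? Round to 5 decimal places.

Known legs of the cycle: 11.27 × 0.3901 = 4.396427
For no arbitrage the full-cycle product must be 1, so the missing rate is 1 / 4.396427 ≈ 0.2274574.

0.22746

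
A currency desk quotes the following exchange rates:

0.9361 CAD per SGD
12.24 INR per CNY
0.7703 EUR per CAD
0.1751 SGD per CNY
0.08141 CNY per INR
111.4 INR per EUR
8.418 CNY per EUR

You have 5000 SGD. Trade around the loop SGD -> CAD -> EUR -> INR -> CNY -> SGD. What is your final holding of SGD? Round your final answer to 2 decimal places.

5725.34

5000 SGD × 0.9361 = 4680.5 CAD
4680.5 CAD × 0.7703 = 3605.38915 EUR
3605.38915 EUR × 111.4 = 401640.35131 INR
401640.35131 INR × 0.08141 = 32697.5410001471 CNY
32697.5410001471 CNY × 0.1751 = 5725.33942912575721 SGD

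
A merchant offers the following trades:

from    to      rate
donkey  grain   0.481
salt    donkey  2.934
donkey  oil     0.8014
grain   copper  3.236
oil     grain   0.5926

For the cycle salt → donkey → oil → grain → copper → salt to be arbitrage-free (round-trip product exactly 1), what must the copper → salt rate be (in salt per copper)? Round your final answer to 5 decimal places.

Known legs of the cycle: 2.934 × 0.8014 × 0.5926 × 3.236 = 4.50899348384736
For no arbitrage the full-cycle product must be 1, so the missing rate is 1 / 4.50899348384736 ≈ 0.2217790.

0.22178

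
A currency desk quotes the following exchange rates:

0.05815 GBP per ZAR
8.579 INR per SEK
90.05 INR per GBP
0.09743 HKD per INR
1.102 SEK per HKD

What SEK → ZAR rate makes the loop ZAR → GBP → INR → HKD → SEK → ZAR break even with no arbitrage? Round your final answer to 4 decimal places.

Known legs of the cycle: 0.05815 × 90.05 × 0.09743 × 1.102 = 0.56222186736295
For no arbitrage the full-cycle product must be 1, so the missing rate is 1 / 0.56222186736295 ≈ 1.778657.

1.7787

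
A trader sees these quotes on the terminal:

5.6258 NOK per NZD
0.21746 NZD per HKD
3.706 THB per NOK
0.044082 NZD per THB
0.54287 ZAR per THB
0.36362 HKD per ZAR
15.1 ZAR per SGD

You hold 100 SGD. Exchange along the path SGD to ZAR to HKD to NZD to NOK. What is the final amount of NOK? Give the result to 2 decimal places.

671.72

100 SGD × 15.1 = 1510 ZAR
1510 ZAR × 0.36362 = 549.0662 HKD
549.0662 HKD × 0.21746 = 119.399935852 NZD
119.399935852 NZD × 5.6258 = 671.7201591161816 NOK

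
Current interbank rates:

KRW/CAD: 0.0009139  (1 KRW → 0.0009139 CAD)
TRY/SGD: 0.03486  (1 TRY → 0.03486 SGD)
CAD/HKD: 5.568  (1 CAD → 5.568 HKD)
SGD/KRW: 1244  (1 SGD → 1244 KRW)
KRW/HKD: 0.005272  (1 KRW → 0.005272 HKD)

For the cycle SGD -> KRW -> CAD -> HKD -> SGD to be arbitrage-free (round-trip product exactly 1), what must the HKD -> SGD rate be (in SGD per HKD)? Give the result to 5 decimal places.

0.15797

Known legs of the cycle: 1244 × 0.0009139 × 5.568 = 6.3302124288
For no arbitrage the full-cycle product must be 1, so the missing rate is 1 / 6.3302124288 ≈ 0.1579726.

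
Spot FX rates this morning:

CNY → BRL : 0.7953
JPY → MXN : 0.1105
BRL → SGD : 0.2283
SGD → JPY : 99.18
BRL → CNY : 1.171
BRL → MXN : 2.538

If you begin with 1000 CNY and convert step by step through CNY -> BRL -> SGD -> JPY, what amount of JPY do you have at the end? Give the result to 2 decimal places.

1000 CNY × 0.7953 = 795.3 BRL
795.3 BRL × 0.2283 = 181.56699 SGD
181.56699 SGD × 99.18 = 18007.8140682 JPY

18007.81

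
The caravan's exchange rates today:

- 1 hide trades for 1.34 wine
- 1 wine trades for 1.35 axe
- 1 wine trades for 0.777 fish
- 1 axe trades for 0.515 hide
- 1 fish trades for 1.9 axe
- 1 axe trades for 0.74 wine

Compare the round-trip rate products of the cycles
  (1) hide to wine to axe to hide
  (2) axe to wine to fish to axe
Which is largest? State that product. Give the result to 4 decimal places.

1.0925

(1) 1.34 × 1.35 × 0.515 = 0.93164
(2) 0.74 × 0.777 × 1.9 = 1.09246
Highest is cycle (2) at 1.0925 (>1, arbitrage).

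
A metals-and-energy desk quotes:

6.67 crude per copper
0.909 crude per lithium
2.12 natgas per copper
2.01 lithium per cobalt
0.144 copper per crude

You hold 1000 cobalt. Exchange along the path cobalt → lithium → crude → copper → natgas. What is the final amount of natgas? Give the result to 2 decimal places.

557.77

1000 cobalt × 2.01 = 2010 lithium
2010 lithium × 0.909 = 1827.09 crude
1827.09 crude × 0.144 = 263.10096 copper
263.10096 copper × 2.12 = 557.7740352 natgas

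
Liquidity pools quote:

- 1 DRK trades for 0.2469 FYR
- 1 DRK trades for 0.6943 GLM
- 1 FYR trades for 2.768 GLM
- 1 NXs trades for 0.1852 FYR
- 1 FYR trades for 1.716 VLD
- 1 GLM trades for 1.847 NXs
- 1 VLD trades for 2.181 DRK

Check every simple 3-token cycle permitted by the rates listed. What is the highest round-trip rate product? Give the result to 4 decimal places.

GLM→NXs→FYR→GLM: 1.847 × 0.1852 × 2.768 = 0.94683
VLD→DRK→FYR→VLD: 2.181 × 0.2469 × 1.716 = 0.92405
Maximum is GLM→NXs→FYR→GLM at 0.9468; no arbitrage — every cycle loses value.

0.9468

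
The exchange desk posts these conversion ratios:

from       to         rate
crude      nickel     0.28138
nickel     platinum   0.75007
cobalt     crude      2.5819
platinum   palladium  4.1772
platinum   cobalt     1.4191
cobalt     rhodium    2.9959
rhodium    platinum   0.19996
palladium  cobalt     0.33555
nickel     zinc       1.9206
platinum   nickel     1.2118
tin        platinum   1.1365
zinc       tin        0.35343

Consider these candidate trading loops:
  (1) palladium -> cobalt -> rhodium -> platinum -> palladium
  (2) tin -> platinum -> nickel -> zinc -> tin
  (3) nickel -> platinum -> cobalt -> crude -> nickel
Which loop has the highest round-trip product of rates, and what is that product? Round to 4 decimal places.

(1) 0.33555 × 2.9959 × 0.19996 × 4.1772 = 0.83968
(2) 1.1365 × 1.2118 × 1.9206 × 0.35343 = 0.93485
(3) 0.75007 × 1.4191 × 2.5819 × 0.28138 = 0.77330
Highest is cycle (2) at 0.9348 (≤1, no arbitrage).

0.9348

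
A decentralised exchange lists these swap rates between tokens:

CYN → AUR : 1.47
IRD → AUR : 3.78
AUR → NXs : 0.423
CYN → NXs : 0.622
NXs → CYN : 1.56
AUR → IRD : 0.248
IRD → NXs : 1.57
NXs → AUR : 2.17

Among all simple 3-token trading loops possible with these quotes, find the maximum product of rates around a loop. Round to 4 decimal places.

0.9700

NXs→CYN→AUR→NXs: 1.56 × 1.47 × 0.423 = 0.97002
IRD→NXs→AUR→IRD: 1.57 × 2.17 × 0.248 = 0.84491
Maximum is NXs→CYN→AUR→NXs at 0.9700; no arbitrage — every cycle loses value.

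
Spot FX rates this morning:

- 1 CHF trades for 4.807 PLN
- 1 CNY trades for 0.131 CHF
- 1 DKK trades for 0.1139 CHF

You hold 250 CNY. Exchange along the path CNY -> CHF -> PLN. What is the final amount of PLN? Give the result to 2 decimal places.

157.43

250 CNY × 0.131 = 32.75 CHF
32.75 CHF × 4.807 = 157.42925 PLN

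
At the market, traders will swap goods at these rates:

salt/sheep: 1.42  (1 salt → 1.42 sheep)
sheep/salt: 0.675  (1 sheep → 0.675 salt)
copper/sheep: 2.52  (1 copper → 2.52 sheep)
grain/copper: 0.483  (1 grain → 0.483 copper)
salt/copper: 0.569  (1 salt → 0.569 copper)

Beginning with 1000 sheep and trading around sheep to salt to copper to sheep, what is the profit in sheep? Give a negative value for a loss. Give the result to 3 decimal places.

1000 sheep × 0.675 = 675 salt
675 salt × 0.569 = 384.075 copper
384.075 copper × 2.52 = 967.869 sheep
Net change: 967.869 − 1000 = -32.131 sheep

-32.131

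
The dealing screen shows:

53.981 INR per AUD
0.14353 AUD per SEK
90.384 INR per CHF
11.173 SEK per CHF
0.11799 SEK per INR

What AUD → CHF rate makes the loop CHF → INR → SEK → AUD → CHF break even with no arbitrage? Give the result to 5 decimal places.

0.65331

Known legs of the cycle: 90.384 × 0.11799 × 0.14353 = 1.5306625032048
For no arbitrage the full-cycle product must be 1, so the missing rate is 1 / 1.5306625032048 ≈ 0.6533119.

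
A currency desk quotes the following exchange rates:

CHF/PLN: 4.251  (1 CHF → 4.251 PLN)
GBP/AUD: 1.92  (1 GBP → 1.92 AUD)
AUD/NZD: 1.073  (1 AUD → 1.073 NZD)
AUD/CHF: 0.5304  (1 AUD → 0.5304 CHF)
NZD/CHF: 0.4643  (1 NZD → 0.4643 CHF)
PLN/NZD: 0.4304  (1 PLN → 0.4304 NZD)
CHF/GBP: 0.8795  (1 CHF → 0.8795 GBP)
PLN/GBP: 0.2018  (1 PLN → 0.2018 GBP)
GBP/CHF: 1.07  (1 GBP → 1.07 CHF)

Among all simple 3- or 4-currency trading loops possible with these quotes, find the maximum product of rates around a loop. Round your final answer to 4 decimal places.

0.9179

GBP→CHF→PLN→GBP: 1.07 × 4.251 × 0.2018 = 0.91790
AUD→CHF→GBP→AUD: 0.5304 × 0.8795 × 1.92 = 0.89565
AUD→CHF→PLN→GBP→AUD: 0.5304 × 4.251 × 0.2018 × 1.92 = 0.87361
CHF→PLN→NZD→CHF: 4.251 × 0.4304 × 0.4643 = 0.84950
AUD→NZD→CHF→GBP→AUD: 1.073 × 0.4643 × 0.8795 × 1.92 = 0.84127
Maximum is GBP→CHF→PLN→GBP at 0.9179; no arbitrage — every cycle loses value.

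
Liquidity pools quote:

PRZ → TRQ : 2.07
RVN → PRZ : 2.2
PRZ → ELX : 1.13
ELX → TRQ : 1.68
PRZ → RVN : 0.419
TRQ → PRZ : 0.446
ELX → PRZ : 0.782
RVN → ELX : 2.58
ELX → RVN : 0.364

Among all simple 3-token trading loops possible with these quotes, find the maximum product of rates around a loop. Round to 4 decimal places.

RVN→PRZ→ELX→RVN: 2.2 × 1.13 × 0.364 = 0.90490
PRZ→ELX→TRQ→PRZ: 1.13 × 1.68 × 0.446 = 0.84669
RVN→ELX→PRZ→RVN: 2.58 × 0.782 × 0.419 = 0.84536
Maximum is RVN→PRZ→ELX→RVN at 0.9049; no arbitrage — every cycle loses value.

0.9049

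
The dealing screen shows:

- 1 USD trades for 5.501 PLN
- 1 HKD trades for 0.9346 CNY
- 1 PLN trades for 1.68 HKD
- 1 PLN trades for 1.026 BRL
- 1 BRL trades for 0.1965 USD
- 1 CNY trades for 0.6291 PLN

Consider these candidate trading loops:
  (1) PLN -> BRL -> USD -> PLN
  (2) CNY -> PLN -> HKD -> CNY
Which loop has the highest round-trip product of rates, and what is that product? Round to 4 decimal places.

(1) 1.026 × 0.1965 × 5.501 = 1.10905
(2) 0.6291 × 1.68 × 0.9346 = 0.98777
Highest is cycle (1) at 1.1091 (>1, arbitrage).

1.1091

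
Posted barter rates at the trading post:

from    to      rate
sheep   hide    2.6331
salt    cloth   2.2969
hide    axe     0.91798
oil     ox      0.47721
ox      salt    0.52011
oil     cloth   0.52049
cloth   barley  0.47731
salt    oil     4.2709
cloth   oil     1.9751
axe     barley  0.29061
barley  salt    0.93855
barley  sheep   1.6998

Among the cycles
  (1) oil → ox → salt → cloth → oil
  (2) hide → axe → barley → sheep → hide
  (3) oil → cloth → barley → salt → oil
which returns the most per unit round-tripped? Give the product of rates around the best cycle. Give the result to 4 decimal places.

(1) 0.47721 × 0.52011 × 2.2969 × 1.9751 = 1.12599
(2) 0.91798 × 0.29061 × 1.6998 × 2.6331 = 1.19401
(3) 0.52049 × 0.47731 × 0.93855 × 4.2709 = 0.99584
Highest is cycle (2) at 1.1940 (>1, arbitrage).

1.1940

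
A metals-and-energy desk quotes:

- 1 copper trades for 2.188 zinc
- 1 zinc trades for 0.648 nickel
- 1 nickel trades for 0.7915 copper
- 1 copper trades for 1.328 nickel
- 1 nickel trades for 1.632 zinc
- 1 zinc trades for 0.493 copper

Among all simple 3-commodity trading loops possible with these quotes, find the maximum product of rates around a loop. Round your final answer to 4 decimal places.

copper→zinc→nickel→copper: 2.188 × 0.648 × 0.7915 = 1.12221
copper→nickel→zinc→copper: 1.328 × 1.632 × 0.493 = 1.06848
Maximum is copper→zinc→nickel→copper at 1.1222; arbitrage exists.

1.1222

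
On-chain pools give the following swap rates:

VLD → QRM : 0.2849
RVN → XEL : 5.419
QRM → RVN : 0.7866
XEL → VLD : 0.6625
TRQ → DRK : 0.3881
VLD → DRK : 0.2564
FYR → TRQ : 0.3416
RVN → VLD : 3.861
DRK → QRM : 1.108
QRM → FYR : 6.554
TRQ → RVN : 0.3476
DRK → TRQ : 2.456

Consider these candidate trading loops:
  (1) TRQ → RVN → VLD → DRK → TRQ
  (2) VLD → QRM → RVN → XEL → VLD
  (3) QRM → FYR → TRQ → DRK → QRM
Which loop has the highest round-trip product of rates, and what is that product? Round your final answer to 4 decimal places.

0.9627

(1) 0.3476 × 3.861 × 0.2564 × 2.456 = 0.84513
(2) 0.2849 × 0.7866 × 5.419 × 0.6625 = 0.80455
(3) 6.554 × 0.3416 × 0.3881 × 1.108 = 0.96274
Highest is cycle (3) at 0.9627 (≤1, no arbitrage).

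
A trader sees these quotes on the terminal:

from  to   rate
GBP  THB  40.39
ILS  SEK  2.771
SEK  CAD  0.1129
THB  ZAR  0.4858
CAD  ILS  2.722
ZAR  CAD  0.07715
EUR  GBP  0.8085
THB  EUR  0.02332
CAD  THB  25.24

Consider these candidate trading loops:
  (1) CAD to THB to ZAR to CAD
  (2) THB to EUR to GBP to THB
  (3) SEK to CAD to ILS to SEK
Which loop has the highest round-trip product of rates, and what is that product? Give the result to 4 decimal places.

0.9460

(1) 25.24 × 0.4858 × 0.07715 = 0.94598
(2) 0.02332 × 0.8085 × 40.39 = 0.76152
(3) 0.1129 × 2.722 × 2.771 = 0.85157
Highest is cycle (1) at 0.9460 (≤1, no arbitrage).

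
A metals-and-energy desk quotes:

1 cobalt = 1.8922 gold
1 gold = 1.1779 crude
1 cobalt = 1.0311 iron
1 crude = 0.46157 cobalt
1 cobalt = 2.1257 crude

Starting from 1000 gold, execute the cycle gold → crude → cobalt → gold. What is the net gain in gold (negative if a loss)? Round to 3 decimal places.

1000 gold × 1.1779 = 1177.9 crude
1177.9 crude × 0.46157 = 543.683303 cobalt
543.683303 cobalt × 1.8922 = 1028.7575459366 gold
Net change: 1028.7575459366 − 1000 = 28.7575459366 gold

28.758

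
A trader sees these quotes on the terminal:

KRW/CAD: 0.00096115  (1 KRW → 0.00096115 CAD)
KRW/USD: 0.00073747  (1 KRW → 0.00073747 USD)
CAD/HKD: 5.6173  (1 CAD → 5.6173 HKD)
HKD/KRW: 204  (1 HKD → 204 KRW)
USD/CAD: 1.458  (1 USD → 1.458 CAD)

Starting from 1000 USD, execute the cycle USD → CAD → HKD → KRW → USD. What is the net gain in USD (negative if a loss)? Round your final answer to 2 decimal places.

232.14

1000 USD × 1.458 = 1458 CAD
1458 CAD × 5.6173 = 8190.0234 HKD
8190.0234 HKD × 204 = 1670764.7736 KRW
1670764.7736 KRW × 0.00073747 = 1232.138897586792 USD
Net change: 1232.138897586792 − 1000 = 232.138897586792 USD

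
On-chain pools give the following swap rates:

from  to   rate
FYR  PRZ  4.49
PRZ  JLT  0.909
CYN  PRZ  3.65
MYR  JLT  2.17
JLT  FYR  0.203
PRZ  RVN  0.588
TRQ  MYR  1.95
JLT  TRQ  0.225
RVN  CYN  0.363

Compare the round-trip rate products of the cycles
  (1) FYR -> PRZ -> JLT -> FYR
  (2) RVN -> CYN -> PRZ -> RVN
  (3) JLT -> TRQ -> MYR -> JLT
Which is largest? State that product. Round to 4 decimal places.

0.9521

(1) 4.49 × 0.909 × 0.203 = 0.82853
(2) 0.363 × 3.65 × 0.588 = 0.77907
(3) 0.225 × 1.95 × 2.17 = 0.95209
Highest is cycle (3) at 0.9521 (≤1, no arbitrage).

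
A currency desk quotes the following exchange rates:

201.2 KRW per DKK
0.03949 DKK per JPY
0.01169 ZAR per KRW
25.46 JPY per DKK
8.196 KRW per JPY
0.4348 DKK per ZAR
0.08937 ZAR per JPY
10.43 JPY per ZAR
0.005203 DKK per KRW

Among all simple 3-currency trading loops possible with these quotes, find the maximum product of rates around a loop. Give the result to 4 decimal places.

1.0857

JPY→KRW→DKK→JPY: 8.196 × 0.005203 × 25.46 = 1.08571
ZAR→DKK→KRW→ZAR: 0.4348 × 201.2 × 0.01169 = 1.02266
JPY→KRW→ZAR→JPY: 8.196 × 0.01169 × 10.43 = 0.99931
JPY→ZAR→DKK→JPY: 0.08937 × 0.4348 × 25.46 = 0.98933
Maximum is JPY→KRW→DKK→JPY at 1.0857; arbitrage exists.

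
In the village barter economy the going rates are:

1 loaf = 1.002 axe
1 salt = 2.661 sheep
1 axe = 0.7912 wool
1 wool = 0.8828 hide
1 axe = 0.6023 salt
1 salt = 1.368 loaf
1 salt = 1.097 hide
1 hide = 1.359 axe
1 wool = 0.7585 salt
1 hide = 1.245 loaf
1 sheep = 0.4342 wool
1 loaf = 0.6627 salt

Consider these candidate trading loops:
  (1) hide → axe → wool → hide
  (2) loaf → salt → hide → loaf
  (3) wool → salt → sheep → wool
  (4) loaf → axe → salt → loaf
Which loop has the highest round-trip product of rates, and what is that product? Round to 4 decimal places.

(1) 1.359 × 0.7912 × 0.8828 = 0.94922
(2) 0.6627 × 1.097 × 1.245 = 0.90509
(3) 0.7585 × 2.661 × 0.4342 = 0.87638
(4) 1.002 × 0.6023 × 1.368 = 0.82559
Highest is cycle (1) at 0.9492 (≤1, no arbitrage).

0.9492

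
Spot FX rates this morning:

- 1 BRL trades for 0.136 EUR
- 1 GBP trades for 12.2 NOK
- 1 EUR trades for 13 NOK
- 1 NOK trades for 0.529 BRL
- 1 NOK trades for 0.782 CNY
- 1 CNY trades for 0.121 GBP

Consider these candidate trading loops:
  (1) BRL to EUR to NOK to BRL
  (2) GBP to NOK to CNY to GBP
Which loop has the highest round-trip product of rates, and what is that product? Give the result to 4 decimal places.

(1) 0.136 × 13 × 0.529 = 0.93527
(2) 12.2 × 0.782 × 0.121 = 1.15439
Highest is cycle (2) at 1.1544 (>1, arbitrage).

1.1544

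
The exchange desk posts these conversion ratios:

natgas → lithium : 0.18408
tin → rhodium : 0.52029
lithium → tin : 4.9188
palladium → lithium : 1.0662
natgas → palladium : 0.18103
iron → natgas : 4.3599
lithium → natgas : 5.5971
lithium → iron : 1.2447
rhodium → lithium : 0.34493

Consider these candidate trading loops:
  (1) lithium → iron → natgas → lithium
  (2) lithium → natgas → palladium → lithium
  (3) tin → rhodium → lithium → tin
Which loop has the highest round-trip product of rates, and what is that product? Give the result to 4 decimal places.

1.0803

(1) 1.2447 × 4.3599 × 0.18408 = 0.99896
(2) 5.5971 × 0.18103 × 1.0662 = 1.08032
(3) 0.52029 × 0.34493 × 4.9188 = 0.88275
Highest is cycle (2) at 1.0803 (>1, arbitrage).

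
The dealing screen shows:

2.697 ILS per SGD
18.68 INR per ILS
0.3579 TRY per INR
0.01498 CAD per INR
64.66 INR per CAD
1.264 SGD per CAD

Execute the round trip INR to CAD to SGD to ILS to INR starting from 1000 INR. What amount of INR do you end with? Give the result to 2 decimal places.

1000 INR × 0.01498 = 14.98 CAD
14.98 CAD × 1.264 = 18.93472 SGD
18.93472 SGD × 2.697 = 51.06693984 ILS
51.06693984 ILS × 18.68 = 953.9304362112 INR

953.93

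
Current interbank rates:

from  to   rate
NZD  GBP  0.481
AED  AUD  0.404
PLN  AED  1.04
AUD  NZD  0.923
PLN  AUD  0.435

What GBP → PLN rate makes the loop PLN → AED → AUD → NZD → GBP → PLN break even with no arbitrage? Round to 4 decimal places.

Known legs of the cycle: 1.04 × 0.404 × 0.923 × 0.481 = 0.18653549408
For no arbitrage the full-cycle product must be 1, so the missing rate is 1 / 0.18653549408 ≈ 5.360910.

5.3609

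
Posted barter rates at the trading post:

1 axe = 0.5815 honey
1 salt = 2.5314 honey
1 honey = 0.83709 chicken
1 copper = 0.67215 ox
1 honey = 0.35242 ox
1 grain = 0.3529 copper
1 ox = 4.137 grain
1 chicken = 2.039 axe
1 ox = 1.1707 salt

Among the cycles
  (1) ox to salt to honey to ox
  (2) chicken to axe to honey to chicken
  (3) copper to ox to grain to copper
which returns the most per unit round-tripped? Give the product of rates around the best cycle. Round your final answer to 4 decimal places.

1.0444

(1) 1.1707 × 2.5314 × 0.35242 = 1.04440
(2) 2.039 × 0.5815 × 0.83709 = 0.99252
(3) 0.67215 × 4.137 × 0.3529 = 0.98130
Highest is cycle (1) at 1.0444 (>1, arbitrage).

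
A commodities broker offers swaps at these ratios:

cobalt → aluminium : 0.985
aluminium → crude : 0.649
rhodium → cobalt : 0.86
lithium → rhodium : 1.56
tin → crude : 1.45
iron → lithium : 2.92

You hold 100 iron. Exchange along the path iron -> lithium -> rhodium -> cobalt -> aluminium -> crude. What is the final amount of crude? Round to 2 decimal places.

100 iron × 2.92 = 292 lithium
292 lithium × 1.56 = 455.52 rhodium
455.52 rhodium × 0.86 = 391.7472 cobalt
391.7472 cobalt × 0.985 = 385.870992 aluminium
385.870992 aluminium × 0.649 = 250.430273808 crude

250.43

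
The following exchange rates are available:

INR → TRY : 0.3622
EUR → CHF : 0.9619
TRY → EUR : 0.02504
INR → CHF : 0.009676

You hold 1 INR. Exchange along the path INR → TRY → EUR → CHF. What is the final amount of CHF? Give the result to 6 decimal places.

0.008724

1 INR × 0.3622 = 0.3622 TRY
0.3622 TRY × 0.02504 = 0.009069488 EUR
0.009069488 EUR × 0.9619 = 0.0087239405072 CHF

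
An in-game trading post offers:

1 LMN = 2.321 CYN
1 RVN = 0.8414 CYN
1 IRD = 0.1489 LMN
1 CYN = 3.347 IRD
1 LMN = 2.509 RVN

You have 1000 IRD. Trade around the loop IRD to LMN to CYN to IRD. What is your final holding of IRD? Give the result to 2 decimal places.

1156.71

1000 IRD × 0.1489 = 148.9 LMN
148.9 LMN × 2.321 = 345.5969 CYN
345.5969 CYN × 3.347 = 1156.7128243 IRD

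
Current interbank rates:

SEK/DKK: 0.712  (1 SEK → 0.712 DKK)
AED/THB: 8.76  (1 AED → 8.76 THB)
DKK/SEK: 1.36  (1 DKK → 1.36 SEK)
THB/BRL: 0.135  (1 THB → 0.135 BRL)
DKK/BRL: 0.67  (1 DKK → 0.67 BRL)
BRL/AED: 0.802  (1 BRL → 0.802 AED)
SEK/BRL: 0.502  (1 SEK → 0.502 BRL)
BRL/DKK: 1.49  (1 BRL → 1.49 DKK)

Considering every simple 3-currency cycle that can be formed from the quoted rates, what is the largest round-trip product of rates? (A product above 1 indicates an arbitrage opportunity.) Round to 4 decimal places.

1.0173

DKK→SEK→BRL→DKK: 1.36 × 0.502 × 1.49 = 1.01725
AED→THB→BRL→AED: 8.76 × 0.135 × 0.802 = 0.94845
Maximum is DKK→SEK→BRL→DKK at 1.0173; arbitrage exists.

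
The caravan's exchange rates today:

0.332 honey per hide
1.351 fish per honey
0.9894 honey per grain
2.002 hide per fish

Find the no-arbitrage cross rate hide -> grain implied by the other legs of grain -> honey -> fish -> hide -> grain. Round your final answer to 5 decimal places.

Known legs of the cycle: 0.9894 × 1.351 × 2.002 = 2.6760321588
For no arbitrage the full-cycle product must be 1, so the missing rate is 1 / 2.6760321588 ≈ 0.3736876.

0.37369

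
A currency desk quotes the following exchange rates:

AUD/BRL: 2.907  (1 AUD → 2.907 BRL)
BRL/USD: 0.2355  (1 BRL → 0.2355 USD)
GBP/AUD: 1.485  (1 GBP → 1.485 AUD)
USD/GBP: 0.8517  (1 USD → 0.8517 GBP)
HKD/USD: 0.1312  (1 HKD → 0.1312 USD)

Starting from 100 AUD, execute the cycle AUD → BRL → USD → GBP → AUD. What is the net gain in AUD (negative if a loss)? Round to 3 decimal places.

100 AUD × 2.907 = 290.7 BRL
290.7 BRL × 0.2355 = 68.45985 USD
68.45985 USD × 0.8517 = 58.307254245 GBP
58.307254245 GBP × 1.485 = 86.586272553825 AUD
Net change: 86.586272553825 − 100 = -13.413727446175 AUD

-13.414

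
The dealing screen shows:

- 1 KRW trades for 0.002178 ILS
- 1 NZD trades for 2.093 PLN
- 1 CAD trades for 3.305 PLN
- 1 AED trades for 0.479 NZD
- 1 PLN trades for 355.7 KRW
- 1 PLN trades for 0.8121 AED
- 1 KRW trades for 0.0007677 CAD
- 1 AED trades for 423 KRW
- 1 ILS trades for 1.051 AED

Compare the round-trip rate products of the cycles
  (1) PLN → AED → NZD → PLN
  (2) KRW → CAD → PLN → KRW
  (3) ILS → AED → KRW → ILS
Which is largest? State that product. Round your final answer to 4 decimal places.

(1) 0.8121 × 0.479 × 2.093 = 0.81417
(2) 0.0007677 × 3.305 × 355.7 = 0.90250
(3) 1.051 × 423 × 0.002178 = 0.96828
Highest is cycle (3) at 0.9683 (≤1, no arbitrage).

0.9683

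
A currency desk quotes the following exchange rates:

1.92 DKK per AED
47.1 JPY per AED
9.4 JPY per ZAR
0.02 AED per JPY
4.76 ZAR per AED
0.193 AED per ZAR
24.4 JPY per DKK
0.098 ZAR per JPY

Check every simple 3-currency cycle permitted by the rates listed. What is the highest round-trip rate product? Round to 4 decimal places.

AED→DKK→JPY→AED: 1.92 × 24.4 × 0.02 = 0.93696
AED→ZAR→JPY→AED: 4.76 × 9.4 × 0.02 = 0.89488
AED→JPY→ZAR→AED: 47.1 × 0.098 × 0.193 = 0.89085
Maximum is AED→DKK→JPY→AED at 0.9370; no arbitrage — every cycle loses value.

0.9370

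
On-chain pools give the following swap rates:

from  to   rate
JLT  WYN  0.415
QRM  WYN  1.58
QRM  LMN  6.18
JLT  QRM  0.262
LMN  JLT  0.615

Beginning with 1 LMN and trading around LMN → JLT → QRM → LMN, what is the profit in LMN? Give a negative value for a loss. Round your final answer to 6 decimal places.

1 LMN × 0.615 = 0.615 JLT
0.615 JLT × 0.262 = 0.16113 QRM
0.16113 QRM × 6.18 = 0.9957834 LMN
Net change: 0.9957834 − 1 = -0.0042166 LMN

-0.004217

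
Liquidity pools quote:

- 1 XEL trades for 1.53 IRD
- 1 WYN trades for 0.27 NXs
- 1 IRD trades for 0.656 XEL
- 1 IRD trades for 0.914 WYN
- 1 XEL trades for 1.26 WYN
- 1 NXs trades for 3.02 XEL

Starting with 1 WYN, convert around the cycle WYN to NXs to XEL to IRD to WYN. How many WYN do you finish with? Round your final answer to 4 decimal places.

1.1403

1 WYN × 0.27 = 0.27 NXs
0.27 NXs × 3.02 = 0.8154 XEL
0.8154 XEL × 1.53 = 1.247562 IRD
1.247562 IRD × 0.914 = 1.140271668 WYN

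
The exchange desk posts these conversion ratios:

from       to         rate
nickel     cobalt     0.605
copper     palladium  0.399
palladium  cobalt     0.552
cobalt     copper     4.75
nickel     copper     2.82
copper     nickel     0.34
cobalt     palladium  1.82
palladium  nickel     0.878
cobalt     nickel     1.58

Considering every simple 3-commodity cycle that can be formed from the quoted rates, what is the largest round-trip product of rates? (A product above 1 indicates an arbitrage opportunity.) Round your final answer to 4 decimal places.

1.0462

copper→palladium→cobalt→copper: 0.399 × 0.552 × 4.75 = 1.04618
copper→palladium→nickel→copper: 0.399 × 0.878 × 2.82 = 0.98791
copper→nickel→cobalt→copper: 0.34 × 0.605 × 4.75 = 0.97708
palladium→nickel→cobalt→palladium: 0.878 × 0.605 × 1.82 = 0.96677
Maximum is copper→palladium→cobalt→copper at 1.0462; arbitrage exists.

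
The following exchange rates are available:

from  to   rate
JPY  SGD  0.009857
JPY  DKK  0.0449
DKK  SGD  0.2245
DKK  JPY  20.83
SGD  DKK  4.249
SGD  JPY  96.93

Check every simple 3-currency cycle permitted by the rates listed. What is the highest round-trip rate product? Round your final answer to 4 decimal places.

DKK→SGD→JPY→DKK: 0.2245 × 96.93 × 0.0449 = 0.97706
DKK→JPY→SGD→DKK: 20.83 × 0.009857 × 4.249 = 0.87241
Maximum is DKK→SGD→JPY→DKK at 0.9771; no arbitrage — every cycle loses value.

0.9771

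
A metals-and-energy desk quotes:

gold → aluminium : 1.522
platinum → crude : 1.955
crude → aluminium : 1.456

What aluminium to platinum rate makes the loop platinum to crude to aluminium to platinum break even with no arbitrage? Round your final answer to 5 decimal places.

Known legs of the cycle: 1.955 × 1.456 = 2.84648
For no arbitrage the full-cycle product must be 1, so the missing rate is 1 / 2.84648 ≈ 0.3513111.

0.35131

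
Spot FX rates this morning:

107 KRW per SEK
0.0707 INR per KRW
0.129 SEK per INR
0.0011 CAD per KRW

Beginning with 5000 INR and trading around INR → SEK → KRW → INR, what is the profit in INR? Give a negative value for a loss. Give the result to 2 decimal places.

5000 INR × 0.129 = 645 SEK
645 SEK × 107 = 69015 KRW
69015 KRW × 0.0707 = 4879.3605 INR
Net change: 4879.3605 − 5000 = -120.6395 INR

-120.64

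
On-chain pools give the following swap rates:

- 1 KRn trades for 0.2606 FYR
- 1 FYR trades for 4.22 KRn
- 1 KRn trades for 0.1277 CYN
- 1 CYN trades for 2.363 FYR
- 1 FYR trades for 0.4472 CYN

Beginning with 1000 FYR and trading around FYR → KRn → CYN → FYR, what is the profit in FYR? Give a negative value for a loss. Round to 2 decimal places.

273.41

1000 FYR × 4.22 = 4220 KRn
4220 KRn × 0.1277 = 538.894 CYN
538.894 CYN × 2.363 = 1273.406522 FYR
Net change: 1273.406522 − 1000 = 273.406522 FYR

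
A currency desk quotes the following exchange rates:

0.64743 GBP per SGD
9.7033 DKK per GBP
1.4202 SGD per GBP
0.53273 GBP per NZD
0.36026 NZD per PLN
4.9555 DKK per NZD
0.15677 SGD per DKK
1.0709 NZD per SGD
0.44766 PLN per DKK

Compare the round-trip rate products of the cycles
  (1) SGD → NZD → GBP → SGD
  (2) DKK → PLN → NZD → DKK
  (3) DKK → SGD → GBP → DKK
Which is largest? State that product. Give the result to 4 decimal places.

0.9849

(1) 1.0709 × 0.53273 × 1.4202 = 0.81022
(2) 0.44766 × 0.36026 × 4.9555 = 0.79919
(3) 0.15677 × 0.64743 × 9.7033 = 0.98486
Highest is cycle (3) at 0.9849 (≤1, no arbitrage).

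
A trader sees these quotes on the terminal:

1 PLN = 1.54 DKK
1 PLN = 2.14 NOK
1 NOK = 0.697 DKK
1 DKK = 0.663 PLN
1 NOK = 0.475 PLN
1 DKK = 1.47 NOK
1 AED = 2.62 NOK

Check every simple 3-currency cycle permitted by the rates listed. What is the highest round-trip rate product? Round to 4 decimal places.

PLN→DKK→NOK→PLN: 1.54 × 1.47 × 0.475 = 1.07531
PLN→NOK→DKK→PLN: 2.14 × 0.697 × 0.663 = 0.98892
Maximum is PLN→DKK→NOK→PLN at 1.0753; arbitrage exists.

1.0753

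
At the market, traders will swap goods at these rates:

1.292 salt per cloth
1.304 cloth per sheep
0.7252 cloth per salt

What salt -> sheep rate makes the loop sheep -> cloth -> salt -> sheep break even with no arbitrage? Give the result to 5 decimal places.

0.59355

Known legs of the cycle: 1.304 × 1.292 = 1.684768
For no arbitrage the full-cycle product must be 1, so the missing rate is 1 / 1.684768 ≈ 0.5935535.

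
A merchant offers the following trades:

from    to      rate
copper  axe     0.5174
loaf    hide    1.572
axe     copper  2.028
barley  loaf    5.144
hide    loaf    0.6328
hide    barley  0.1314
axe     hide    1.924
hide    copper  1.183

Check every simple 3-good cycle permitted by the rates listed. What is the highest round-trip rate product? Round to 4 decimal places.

axe→hide→copper→axe: 1.924 × 1.183 × 0.5174 = 1.17765
barley→loaf→hide→barley: 5.144 × 1.572 × 0.1314 = 1.06255
Maximum is axe→hide→copper→axe at 1.1777; arbitrage exists.

1.1777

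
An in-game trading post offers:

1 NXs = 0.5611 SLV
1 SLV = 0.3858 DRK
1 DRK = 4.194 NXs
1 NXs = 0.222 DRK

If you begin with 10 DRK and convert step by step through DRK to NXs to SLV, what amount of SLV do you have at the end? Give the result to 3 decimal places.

23.533

10 DRK × 4.194 = 41.94 NXs
41.94 NXs × 0.5611 = 23.532534 SLV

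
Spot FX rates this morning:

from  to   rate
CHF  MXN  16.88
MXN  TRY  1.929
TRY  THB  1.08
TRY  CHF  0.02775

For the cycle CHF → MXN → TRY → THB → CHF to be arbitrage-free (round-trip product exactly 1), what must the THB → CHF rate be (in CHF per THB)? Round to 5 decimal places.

0.02844

Known legs of the cycle: 16.88 × 1.929 × 1.08 = 35.1664416
For no arbitrage the full-cycle product must be 1, so the missing rate is 1 / 35.1664416 ≈ 0.0284362.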